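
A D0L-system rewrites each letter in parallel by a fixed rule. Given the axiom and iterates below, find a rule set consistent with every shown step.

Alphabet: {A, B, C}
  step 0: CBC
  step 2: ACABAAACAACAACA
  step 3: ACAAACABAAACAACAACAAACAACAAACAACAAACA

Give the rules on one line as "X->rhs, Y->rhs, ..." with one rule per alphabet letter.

A->ACA, B->BAA, C->A

  step 2 ⇒ step 3: ACABAAACAACAACA ⇒ ACA·A·ACA·BAA·ACA·ACA·ACA·A·ACA·ACA·A·ACA·ACA·A·ACA
    A ↦ ACA
    B ↦ BAA
    C ↦ A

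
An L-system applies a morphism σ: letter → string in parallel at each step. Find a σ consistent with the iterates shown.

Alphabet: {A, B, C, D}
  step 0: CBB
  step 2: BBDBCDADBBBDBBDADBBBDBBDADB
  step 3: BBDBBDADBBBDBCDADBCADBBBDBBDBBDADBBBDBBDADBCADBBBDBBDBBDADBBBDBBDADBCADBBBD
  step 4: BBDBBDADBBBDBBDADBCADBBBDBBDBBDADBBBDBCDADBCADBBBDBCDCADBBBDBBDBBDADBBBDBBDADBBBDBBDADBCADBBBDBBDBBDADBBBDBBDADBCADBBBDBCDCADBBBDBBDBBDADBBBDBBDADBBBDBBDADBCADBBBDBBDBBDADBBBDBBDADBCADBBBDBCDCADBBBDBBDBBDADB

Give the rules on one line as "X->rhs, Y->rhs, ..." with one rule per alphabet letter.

  step 3 ⇒ step 4: BBDBBDADBBBDBCDADBCADBBBDBBDBBDADBBBDBBDADBCADBBBDBBDBBDADBBBDBBDADBCADBBBD ⇒ BBD·BBD·ADB·BBD·BBD·ADB·C·ADB·BBD·BBD·BBD·ADB·BBD·BCD·ADB·C·ADB·BBD·BCD·C·ADB·BBD·BBD·BBD·ADB·BBD·BBD·ADB·BBD·BBD·ADB·C·ADB·BBD·BBD·BBD·ADB·BBD·BBD·ADB·C·ADB·BBD·BCD·C·ADB·BBD·BBD·BBD·ADB·BBD·BBD·ADB·BBD·BBD·ADB·C·ADB·BBD·BBD·BBD·ADB·BBD·BBD·ADB·C·ADB·BBD·BCD·C·ADB·BBD·BBD·BBD·ADB
    A ↦ C
    B ↦ BBD
    C ↦ BCD
    D ↦ ADB

A->C, B->BBD, C->BCD, D->ADB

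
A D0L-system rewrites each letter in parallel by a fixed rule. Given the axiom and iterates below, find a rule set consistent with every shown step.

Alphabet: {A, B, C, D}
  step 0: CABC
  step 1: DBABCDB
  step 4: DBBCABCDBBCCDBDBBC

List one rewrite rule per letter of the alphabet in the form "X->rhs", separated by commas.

  step 0 ⇒ step 1: CABC ⇒ DB·AB·C·DB
    A ↦ AB
    B ↦ C
    C ↦ DB
    D ↦ B  (constrained at step 1)

A->AB, B->C, C->DB, D->B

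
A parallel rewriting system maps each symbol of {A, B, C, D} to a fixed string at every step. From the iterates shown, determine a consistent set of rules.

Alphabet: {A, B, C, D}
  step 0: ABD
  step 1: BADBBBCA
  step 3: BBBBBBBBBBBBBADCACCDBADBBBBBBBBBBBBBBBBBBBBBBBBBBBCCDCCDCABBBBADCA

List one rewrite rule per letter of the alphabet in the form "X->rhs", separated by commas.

A->BAD, B->BBB, C->CCD, D->CA

  step 0 ⇒ step 1: ABD ⇒ BAD·BBB·CA
    A ↦ BAD
    B ↦ BBB
    D ↦ CA
    C ↦ CCD  (constrained at step 1)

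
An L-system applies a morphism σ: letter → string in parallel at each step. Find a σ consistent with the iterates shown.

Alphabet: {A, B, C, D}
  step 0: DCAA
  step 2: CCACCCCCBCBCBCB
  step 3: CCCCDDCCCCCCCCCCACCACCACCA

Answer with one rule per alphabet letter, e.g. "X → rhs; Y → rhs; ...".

A->DD, B->A, C->CC, D->CB

  step 2 ⇒ step 3: CCACCCCCBCBCBCB ⇒ CC·CC·DD·CC·CC·CC·CC·CC·A·CC·A·CC·A·CC·A
    A ↦ DD
    B ↦ A
    C ↦ CC
    D ↦ CB  (constrained at step 0)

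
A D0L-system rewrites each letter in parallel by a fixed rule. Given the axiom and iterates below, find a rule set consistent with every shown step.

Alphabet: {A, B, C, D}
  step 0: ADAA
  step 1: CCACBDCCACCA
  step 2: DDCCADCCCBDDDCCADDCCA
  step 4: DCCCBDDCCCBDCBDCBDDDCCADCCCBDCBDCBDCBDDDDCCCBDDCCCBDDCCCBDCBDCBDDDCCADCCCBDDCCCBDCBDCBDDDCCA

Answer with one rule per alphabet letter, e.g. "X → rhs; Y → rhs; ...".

  step 1 ⇒ step 2: CCACBDCCACCA ⇒ D·D·CCA·D·CC·CBD·D·D·CCA·D·D·CCA
    A ↦ CCA
    B ↦ CC
    C ↦ D
    D ↦ CBD

A->CCA, B->CC, C->D, D->CBD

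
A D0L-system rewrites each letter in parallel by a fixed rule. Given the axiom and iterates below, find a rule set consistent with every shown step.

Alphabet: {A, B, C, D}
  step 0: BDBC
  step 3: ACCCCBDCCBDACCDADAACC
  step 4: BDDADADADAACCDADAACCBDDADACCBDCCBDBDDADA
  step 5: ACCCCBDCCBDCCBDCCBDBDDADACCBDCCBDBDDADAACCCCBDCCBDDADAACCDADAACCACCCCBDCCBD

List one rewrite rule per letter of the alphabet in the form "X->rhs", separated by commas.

  step 4 ⇒ step 5: BDDADADADAACCDADAACCBDDADACCBDCCBDBDDADA ⇒ A·CC·CC·BD·CC·BD·CC·BD·CC·BD·BD·DA·DA·CC·BD·CC·BD·BD·DA·DA·A·CC·CC·BD·CC·BD·DA·DA·A·CC·DA·DA·A·CC·A·CC·CC·BD·CC·BD
    A ↦ BD
    B ↦ A
    C ↦ DA
    D ↦ CC

A->BD, B->A, C->DA, D->CC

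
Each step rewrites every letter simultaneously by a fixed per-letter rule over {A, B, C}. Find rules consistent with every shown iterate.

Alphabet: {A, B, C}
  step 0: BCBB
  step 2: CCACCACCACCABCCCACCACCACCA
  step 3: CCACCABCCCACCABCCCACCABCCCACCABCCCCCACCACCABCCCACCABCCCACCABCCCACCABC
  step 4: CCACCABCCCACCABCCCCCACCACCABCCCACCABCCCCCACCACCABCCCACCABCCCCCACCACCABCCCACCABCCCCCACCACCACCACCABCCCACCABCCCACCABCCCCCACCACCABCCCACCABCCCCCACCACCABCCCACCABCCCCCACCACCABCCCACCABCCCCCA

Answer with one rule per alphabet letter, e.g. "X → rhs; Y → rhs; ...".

  step 3 ⇒ step 4: CCACCABCCCACCABCCCACCABCCCACCABCCCCCACCACCABCCCACCABCCCACCABCCCACCABC ⇒ CCA·CCA·BC·CCA·CCA·BC·CC·CCA·CCA·CCA·BC·CCA·CCA·BC·CC·CCA·CCA·CCA·BC·CCA·CCA·BC·CC·CCA·CCA·CCA·BC·CCA·CCA·BC·CC·CCA·CCA·CCA·CCA·CCA·BC·CCA·CCA·BC·CCA·CCA·BC·CC·CCA·CCA·CCA·BC·CCA·CCA·BC·CC·CCA·CCA·CCA·BC·CCA·CCA·BC·CC·CCA·CCA·CCA·BC·CCA·CCA·BC·CC·CCA
    A ↦ BC
    B ↦ CC
    C ↦ CCA

A->BC, B->CC, C->CCA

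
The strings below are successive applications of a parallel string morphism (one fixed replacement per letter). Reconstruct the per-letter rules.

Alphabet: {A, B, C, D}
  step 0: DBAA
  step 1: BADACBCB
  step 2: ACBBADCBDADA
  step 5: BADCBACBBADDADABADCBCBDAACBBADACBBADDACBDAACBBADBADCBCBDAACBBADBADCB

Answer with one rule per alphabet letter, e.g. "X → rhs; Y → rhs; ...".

  step 1 ⇒ step 2: BADACBCB ⇒ A·CB·BAD·CB·D·A·D·A
    A ↦ CB
    B ↦ A
    C ↦ D
    D ↦ BAD

A->CB, B->A, C->D, D->BAD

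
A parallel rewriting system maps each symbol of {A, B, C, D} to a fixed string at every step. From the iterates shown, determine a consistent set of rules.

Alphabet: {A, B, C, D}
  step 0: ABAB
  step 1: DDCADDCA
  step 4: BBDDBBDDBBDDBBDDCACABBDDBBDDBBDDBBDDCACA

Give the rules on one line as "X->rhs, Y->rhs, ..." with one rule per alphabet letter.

  step 0 ⇒ step 1: ABAB ⇒ DD·CA·DD·CA
    A ↦ DD
    B ↦ CA
    C ↦ BB  (constrained at step 1)
    D ↦ B  (constrained at step 1)

A->DD, B->CA, C->BB, D->B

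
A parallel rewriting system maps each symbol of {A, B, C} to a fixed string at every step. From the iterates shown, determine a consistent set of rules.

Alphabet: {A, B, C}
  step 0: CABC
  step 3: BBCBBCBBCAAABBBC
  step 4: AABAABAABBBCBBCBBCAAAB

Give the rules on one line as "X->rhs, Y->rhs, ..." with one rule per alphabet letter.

A->BBC, B->A, C->B

  step 3 ⇒ step 4: BBCBBCBBCAAABBBC ⇒ A·A·B·A·A·B·A·A·B·BBC·BBC·BBC·A·A·A·B
    A ↦ BBC
    B ↦ A
    C ↦ B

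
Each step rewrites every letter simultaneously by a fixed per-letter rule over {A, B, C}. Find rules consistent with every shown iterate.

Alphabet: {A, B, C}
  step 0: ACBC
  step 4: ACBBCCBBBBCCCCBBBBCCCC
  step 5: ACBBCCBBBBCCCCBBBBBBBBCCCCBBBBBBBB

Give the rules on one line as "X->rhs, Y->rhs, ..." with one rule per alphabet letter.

A->AC, B->C, C->BB

  step 4 ⇒ step 5: ACBBCCBBBBCCCCBBBBCCCC ⇒ AC·BB·C·C·BB·BB·C·C·C·C·BB·BB·BB·BB·C·C·C·C·BB·BB·BB·BB
    A ↦ AC
    B ↦ C
    C ↦ BB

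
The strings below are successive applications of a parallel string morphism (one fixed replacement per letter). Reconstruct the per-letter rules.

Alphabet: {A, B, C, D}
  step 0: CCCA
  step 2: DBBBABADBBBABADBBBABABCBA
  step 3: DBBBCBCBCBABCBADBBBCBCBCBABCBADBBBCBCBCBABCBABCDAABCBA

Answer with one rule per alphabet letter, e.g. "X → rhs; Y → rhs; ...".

A->BA, B->BC, C->DAA, D->DBB

  step 2 ⇒ step 3: DBBBABADBBBABADBBBABABCBA ⇒ DBB·BC·BC·BC·BA·BC·BA·DBB·BC·BC·BC·BA·BC·BA·DBB·BC·BC·BC·BA·BC·BA·BC·DAA·BC·BA
    A ↦ BA
    B ↦ BC
    C ↦ DAA
    D ↦ DBB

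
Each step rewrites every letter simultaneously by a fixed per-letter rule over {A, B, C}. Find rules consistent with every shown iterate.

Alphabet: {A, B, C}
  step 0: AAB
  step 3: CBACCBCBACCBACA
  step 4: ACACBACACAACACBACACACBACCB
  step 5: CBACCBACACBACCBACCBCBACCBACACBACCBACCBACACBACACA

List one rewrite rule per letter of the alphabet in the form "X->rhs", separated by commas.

A->CB, B->A, C->AC

  step 4 ⇒ step 5: ACACBACACAACACBACACACBACCB ⇒ CB·AC·CB·AC·A·CB·AC·CB·AC·CB·CB·AC·CB·AC·A·CB·AC·CB·AC·CB·AC·A·CB·AC·AC·A
    A ↦ CB
    B ↦ A
    C ↦ AC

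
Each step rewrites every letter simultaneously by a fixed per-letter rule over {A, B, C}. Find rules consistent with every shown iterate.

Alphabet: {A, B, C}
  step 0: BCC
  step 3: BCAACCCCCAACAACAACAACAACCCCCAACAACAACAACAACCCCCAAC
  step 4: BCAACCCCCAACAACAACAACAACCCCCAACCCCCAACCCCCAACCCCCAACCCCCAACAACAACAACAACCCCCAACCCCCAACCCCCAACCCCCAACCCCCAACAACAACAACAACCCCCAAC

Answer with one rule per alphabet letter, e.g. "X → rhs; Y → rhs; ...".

  step 3 ⇒ step 4: BCAACCCCCAACAACAACAACAACCCCCAACAACAACAACAACCCCCAAC ⇒ BC·AAC·CC·CC·AAC·AAC·AAC·AAC·AAC·CC·CC·AAC·CC·CC·AAC·CC·CC·AAC·CC·CC·AAC·CC·CC·AAC·AAC·AAC·AAC·AAC·CC·CC·AAC·CC·CC·AAC·CC·CC·AAC·CC·CC·AAC·CC·CC·AAC·AAC·AAC·AAC·AAC·CC·CC·AAC
    A ↦ CC
    B ↦ BC
    C ↦ AAC

A->CC, B->BC, C->AAC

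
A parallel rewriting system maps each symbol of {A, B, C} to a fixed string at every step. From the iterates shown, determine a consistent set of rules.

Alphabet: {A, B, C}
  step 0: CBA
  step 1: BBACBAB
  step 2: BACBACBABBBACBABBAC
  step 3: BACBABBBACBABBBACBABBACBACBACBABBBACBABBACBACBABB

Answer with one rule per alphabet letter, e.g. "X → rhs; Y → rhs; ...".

  step 2 ⇒ step 3: BACBACBABBBACBABBAC ⇒ BAC·BAB·B·BAC·BAB·B·BAC·BAB·BAC·BAC·BAC·BAB·B·BAC·BAB·BAC·BAC·BAB·B
    A ↦ BAB
    B ↦ BAC
    C ↦ B

A->BAB, B->BAC, C->B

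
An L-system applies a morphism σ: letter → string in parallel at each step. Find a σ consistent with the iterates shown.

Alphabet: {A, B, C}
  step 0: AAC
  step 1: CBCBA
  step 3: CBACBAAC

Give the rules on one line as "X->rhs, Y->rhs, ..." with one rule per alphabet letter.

  step 0 ⇒ step 1: AAC ⇒ CB·CB·A
    A ↦ CB
    C ↦ A
    B ↦ C  (constrained at step 1)

A->CB, B->C, C->A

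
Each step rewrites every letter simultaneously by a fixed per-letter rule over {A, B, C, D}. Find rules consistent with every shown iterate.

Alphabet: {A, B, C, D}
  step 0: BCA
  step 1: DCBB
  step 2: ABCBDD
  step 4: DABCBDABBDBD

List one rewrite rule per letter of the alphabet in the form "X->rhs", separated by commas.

A->B, B->D, C->CB, D->AB

  step 1 ⇒ step 2: DCBB ⇒ AB·CB·D·D
    B ↦ D
    C ↦ CB
    D ↦ AB
  step 0 ⇒ step 1: BCA ⇒ D·CB·B
    A ↦ B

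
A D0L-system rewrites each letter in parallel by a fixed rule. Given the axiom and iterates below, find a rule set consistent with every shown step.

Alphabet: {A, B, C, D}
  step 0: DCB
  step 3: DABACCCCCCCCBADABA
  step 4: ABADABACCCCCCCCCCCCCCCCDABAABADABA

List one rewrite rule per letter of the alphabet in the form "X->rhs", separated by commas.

A->BA, B->DA, C->CC, D->A

  step 3 ⇒ step 4: DABACCCCCCCCBADABA ⇒ A·BA·DA·BA·CC·CC·CC·CC·CC·CC·CC·CC·DA·BA·A·BA·DA·BA
    A ↦ BA
    B ↦ DA
    C ↦ CC
    D ↦ A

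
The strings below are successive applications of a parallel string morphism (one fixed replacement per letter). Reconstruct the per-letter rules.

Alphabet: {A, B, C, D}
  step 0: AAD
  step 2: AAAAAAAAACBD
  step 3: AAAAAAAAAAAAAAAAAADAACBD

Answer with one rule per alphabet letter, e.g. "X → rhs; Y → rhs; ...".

A->AA, B->AC, C->DA, D->BD

  step 2 ⇒ step 3: AAAAAAAAACBD ⇒ AA·AA·AA·AA·AA·AA·AA·AA·AA·DA·AC·BD
    A ↦ AA
    B ↦ AC
    C ↦ DA
    D ↦ BD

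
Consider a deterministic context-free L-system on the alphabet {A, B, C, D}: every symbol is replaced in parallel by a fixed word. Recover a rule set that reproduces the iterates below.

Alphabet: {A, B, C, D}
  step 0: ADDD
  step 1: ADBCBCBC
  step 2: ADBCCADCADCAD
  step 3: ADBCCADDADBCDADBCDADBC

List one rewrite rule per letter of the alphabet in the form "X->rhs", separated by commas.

A->AD, B->CA, C->D, D->BC

  step 2 ⇒ step 3: ADBCCADCADCAD ⇒ AD·BC·CA·D·D·AD·BC·D·AD·BC·D·AD·BC
    A ↦ AD
    B ↦ CA
    C ↦ D
    D ↦ BC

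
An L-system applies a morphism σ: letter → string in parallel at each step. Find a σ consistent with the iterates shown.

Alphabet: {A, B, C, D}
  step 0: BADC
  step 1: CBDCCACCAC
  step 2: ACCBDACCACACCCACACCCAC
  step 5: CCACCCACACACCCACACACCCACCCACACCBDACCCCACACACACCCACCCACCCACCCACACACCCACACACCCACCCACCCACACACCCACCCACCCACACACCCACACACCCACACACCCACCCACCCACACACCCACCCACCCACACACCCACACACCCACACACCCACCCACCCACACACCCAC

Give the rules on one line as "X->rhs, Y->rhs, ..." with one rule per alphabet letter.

  step 1 ⇒ step 2: CBDCCACCAC ⇒ AC·CBD·ACC·AC·AC·CC·AC·AC·CC·AC
    A ↦ CC
    B ↦ CBD
    C ↦ AC
    D ↦ ACC

A->CC, B->CBD, C->AC, D->ACC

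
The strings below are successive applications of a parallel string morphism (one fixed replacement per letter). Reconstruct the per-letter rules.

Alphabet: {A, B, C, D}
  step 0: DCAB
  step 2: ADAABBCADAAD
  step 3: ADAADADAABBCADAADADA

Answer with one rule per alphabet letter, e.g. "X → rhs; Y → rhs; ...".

  step 2 ⇒ step 3: ADAABBCADAAD ⇒ AD·A·AD·AD·A·A·BBC·AD·A·AD·AD·A
    A ↦ AD
    B ↦ A
    C ↦ BBC
    D ↦ A

A->AD, B->A, C->BBC, D->A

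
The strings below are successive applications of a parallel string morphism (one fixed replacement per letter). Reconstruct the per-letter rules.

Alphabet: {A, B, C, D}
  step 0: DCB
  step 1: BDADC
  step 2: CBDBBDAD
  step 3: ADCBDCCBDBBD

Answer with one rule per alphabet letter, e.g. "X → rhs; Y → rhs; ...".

A->B, B->C, C->AD, D->BD

  step 2 ⇒ step 3: CBDBBDAD ⇒ AD·C·BD·C·C·BD·B·BD
    A ↦ B
    B ↦ C
    C ↦ AD
    D ↦ BD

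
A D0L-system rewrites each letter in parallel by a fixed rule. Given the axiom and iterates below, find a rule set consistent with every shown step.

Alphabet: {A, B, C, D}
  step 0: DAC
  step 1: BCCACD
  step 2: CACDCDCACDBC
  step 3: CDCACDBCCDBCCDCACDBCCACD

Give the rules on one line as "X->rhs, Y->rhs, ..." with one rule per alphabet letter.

  step 2 ⇒ step 3: CACDCDCACDBC ⇒ CD·CA·CD·BC·CD·BC·CD·CA·CD·BC·CA·CD
    A ↦ CA
    B ↦ CA
    C ↦ CD
    D ↦ BC

A->CA, B->CA, C->CD, D->BC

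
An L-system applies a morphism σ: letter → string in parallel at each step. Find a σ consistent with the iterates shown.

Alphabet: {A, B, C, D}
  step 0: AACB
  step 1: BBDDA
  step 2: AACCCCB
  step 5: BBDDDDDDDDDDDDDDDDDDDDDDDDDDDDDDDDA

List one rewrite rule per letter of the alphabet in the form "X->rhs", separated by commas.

A->B, B->A, C->DD, D->CC

  step 1 ⇒ step 2: BBDDA ⇒ A·A·CC·CC·B
    A ↦ B
    B ↦ A
    D ↦ CC
  step 0 ⇒ step 1: AACB ⇒ B·B·DD·A
    C ↦ DD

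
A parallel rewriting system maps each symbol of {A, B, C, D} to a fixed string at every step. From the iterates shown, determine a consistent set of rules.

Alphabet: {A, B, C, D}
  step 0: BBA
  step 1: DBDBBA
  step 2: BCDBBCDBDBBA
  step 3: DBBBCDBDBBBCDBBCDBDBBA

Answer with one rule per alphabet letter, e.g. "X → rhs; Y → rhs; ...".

A->BA, B->DB, C->B, D->BC

  step 2 ⇒ step 3: BCDBBCDBDBBA ⇒ DB·B·BC·DB·DB·B·BC·DB·BC·DB·DB·BA
    A ↦ BA
    B ↦ DB
    C ↦ B
    D ↦ BC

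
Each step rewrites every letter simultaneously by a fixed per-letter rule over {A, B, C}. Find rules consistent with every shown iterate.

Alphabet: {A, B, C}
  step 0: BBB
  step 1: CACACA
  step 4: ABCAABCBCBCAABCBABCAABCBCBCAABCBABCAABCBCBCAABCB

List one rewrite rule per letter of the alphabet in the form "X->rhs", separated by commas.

A->CB, B->CA, C->AB

  step 0 ⇒ step 1: BBB ⇒ CA·CA·CA
    B ↦ CA
    A ↦ CB  (constrained at step 1)
    C ↦ AB  (constrained at step 1)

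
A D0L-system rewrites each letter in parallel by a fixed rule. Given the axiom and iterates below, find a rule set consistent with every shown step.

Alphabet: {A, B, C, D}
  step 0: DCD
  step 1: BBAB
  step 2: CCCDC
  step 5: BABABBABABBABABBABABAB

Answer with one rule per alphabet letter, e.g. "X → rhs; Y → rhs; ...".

  step 1 ⇒ step 2: BBAB ⇒ C·C·CD·C
    A ↦ CD
    B ↦ C
  step 0 ⇒ step 1: DCD ⇒ B·BA·B
    C ↦ BA
  step 0 ⇒ step 1: DCD ⇒ B·BA·B
    D ↦ B

A->CD, B->C, C->BA, D->B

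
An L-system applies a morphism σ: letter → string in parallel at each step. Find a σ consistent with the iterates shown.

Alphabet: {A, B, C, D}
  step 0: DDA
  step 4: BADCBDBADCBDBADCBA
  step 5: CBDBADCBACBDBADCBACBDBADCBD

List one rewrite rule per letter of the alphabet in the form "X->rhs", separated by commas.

A->BD, B->C, C->D, D->BA

  step 4 ⇒ step 5: BADCBDBADCBDBADCBA ⇒ C·BD·BA·D·C·BA·C·BD·BA·D·C·BA·C·BD·BA·D·C·BD
    A ↦ BD
    B ↦ C
    C ↦ D
    D ↦ BA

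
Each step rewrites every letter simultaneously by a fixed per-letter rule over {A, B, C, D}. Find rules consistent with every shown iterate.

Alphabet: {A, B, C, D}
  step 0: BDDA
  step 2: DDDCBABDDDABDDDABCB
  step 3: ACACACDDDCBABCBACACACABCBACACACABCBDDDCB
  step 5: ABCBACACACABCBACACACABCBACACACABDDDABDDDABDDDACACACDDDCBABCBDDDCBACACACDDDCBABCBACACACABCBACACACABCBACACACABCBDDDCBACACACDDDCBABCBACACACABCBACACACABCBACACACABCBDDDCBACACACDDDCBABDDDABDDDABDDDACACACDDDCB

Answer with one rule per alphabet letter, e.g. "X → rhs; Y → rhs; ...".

A->AB, B->CB, C->DDD, D->AC

  step 2 ⇒ step 3: DDDCBABDDDABDDDABCB ⇒ AC·AC·AC·DDD·CB·AB·CB·AC·AC·AC·AB·CB·AC·AC·AC·AB·CB·DDD·CB
    A ↦ AB
    B ↦ CB
    C ↦ DDD
    D ↦ AC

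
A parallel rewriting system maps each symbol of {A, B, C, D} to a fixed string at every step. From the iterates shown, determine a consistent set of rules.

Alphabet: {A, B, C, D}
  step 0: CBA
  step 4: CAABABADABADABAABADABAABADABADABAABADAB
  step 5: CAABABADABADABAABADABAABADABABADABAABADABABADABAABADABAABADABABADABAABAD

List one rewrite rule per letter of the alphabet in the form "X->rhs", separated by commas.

A->AB, B->AD, C->CA, D->A

  step 4 ⇒ step 5: CAABABADABADABAABADABAABADABADABAABADAB ⇒ CA·AB·AB·AD·AB·AD·AB·A·AB·AD·AB·A·AB·AD·AB·AB·AD·AB·A·AB·AD·AB·AB·AD·AB·A·AB·AD·AB·A·AB·AD·AB·AB·AD·AB·A·AB·AD
    A ↦ AB
    B ↦ AD
    C ↦ CA
    D ↦ A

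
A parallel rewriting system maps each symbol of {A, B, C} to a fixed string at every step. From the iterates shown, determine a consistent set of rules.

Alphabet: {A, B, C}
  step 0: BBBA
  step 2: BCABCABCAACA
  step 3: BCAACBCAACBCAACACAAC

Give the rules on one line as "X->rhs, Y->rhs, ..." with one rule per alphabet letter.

A->AC, B->BC, C->A

  step 2 ⇒ step 3: BCABCABCAACA ⇒ BC·A·AC·BC·A·AC·BC·A·AC·AC·A·AC
    A ↦ AC
    B ↦ BC
    C ↦ A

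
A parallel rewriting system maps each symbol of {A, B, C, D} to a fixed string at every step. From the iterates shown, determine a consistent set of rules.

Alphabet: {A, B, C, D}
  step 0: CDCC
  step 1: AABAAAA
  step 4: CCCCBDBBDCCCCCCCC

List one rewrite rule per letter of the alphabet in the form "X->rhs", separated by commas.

A->C, B->BD, C->AA, D->B

  step 0 ⇒ step 1: CDCC ⇒ AA·B·AA·AA
    C ↦ AA
    D ↦ B
    A ↦ C  (constrained at step 1)
    B ↦ BD  (constrained at step 1)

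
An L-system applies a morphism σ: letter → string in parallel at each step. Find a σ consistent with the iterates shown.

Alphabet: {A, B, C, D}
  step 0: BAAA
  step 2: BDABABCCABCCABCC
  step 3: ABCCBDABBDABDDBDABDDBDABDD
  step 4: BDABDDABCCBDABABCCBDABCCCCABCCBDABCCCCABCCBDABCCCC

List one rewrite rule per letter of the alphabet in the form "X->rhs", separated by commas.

A->BD, B->AB, C->D, D->CC

  step 3 ⇒ step 4: ABCCBDABBDABDDBDABDDBDABDD ⇒ BD·AB·D·D·AB·CC·BD·AB·AB·CC·BD·AB·CC·CC·AB·CC·BD·AB·CC·CC·AB·CC·BD·AB·CC·CC
    A ↦ BD
    B ↦ AB
    C ↦ D
    D ↦ CC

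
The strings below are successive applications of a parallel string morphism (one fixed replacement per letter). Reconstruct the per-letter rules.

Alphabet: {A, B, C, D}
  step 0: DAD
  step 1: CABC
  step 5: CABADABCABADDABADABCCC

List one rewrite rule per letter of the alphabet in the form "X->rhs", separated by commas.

A->AB, B->AD, C->D, D->C

  step 0 ⇒ step 1: DAD ⇒ C·AB·C
    A ↦ AB
    D ↦ C
    B ↦ AD  (constrained at step 1)
    C ↦ D  (constrained at step 1)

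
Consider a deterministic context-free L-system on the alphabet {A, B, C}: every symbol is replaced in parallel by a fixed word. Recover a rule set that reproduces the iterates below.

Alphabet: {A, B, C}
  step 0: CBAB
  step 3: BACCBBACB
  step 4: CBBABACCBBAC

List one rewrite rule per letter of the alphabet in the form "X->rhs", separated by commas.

A->B, B->C, C->BA

  step 3 ⇒ step 4: BACCBBACB ⇒ C·B·BA·BA·C·C·B·BA·C
    A ↦ B
    B ↦ C
    C ↦ BA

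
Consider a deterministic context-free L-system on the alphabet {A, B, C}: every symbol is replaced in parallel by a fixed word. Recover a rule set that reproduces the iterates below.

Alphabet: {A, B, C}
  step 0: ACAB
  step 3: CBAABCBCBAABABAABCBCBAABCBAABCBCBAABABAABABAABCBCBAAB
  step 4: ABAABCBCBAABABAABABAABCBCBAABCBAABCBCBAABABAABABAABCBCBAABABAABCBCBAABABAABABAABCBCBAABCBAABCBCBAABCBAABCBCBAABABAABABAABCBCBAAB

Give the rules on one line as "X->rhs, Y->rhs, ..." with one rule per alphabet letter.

A->CB, B->AAB, C->AB

  step 3 ⇒ step 4: CBAABCBCBAABABAABCBCBAABCBAABCBCBAABABAABABAABCBCBAAB ⇒ AB·AAB·CB·CB·AAB·AB·AAB·AB·AAB·CB·CB·AAB·CB·AAB·CB·CB·AAB·AB·AAB·AB·AAB·CB·CB·AAB·AB·AAB·CB·CB·AAB·AB·AAB·AB·AAB·CB·CB·AAB·CB·AAB·CB·CB·AAB·CB·AAB·CB·CB·AAB·AB·AAB·AB·AAB·CB·CB·AAB
    A ↦ CB
    B ↦ AAB
    C ↦ AB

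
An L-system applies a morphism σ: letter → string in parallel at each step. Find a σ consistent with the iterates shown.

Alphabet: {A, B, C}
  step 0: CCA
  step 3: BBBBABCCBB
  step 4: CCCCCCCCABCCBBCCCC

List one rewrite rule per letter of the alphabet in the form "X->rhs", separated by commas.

A->AB, B->CC, C->B

  step 3 ⇒ step 4: BBBBABCCBB ⇒ CC·CC·CC·CC·AB·CC·B·B·CC·CC
    A ↦ AB
    B ↦ CC
    C ↦ B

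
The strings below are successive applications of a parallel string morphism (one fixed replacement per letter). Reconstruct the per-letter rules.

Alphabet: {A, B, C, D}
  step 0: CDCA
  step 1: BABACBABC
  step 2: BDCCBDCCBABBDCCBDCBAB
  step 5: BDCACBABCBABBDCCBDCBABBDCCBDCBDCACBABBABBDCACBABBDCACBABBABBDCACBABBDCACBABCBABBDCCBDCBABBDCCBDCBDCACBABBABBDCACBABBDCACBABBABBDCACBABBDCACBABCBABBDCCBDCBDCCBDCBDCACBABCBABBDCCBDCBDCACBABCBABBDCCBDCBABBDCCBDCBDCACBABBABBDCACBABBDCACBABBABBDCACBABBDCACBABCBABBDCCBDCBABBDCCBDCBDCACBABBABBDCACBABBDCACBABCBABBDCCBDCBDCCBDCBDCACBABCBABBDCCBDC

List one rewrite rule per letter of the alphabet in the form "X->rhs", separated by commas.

  step 1 ⇒ step 2: BABACBABC ⇒ BDC·C·BDC·C·BAB·BDC·C·BDC·BAB
    A ↦ C
    B ↦ BDC
    C ↦ BAB
  step 0 ⇒ step 1: CDCA ⇒ BAB·AC·BAB·C
    D ↦ AC

A->C, B->BDC, C->BAB, D->AC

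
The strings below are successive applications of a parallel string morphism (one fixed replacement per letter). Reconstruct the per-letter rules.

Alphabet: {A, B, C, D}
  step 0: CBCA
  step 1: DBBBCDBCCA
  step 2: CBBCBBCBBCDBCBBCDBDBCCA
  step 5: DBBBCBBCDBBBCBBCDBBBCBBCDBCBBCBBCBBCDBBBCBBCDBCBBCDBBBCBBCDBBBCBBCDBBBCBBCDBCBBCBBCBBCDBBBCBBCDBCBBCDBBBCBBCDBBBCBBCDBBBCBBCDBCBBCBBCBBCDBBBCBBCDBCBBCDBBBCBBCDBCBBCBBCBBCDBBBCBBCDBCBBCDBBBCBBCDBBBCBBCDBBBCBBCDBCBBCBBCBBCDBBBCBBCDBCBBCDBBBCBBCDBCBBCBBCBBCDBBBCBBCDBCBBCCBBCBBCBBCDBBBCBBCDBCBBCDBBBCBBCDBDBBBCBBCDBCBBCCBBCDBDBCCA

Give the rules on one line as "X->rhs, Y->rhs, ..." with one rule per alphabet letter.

A->CCA, B->BBC, C->DB, D->C

  step 1 ⇒ step 2: DBBBCDBCCA ⇒ C·BBC·BBC·BBC·DB·C·BBC·DB·DB·CCA
    A ↦ CCA
    B ↦ BBC
    C ↦ DB
    D ↦ C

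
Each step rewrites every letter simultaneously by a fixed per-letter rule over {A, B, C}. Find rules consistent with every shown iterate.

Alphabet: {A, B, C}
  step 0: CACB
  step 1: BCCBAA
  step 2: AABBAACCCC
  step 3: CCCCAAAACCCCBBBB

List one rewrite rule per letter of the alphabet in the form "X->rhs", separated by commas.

A->CC, B->AA, C->B

  step 2 ⇒ step 3: AABBAACCCC ⇒ CC·CC·AA·AA·CC·CC·B·B·B·B
    A ↦ CC
    B ↦ AA
    C ↦ B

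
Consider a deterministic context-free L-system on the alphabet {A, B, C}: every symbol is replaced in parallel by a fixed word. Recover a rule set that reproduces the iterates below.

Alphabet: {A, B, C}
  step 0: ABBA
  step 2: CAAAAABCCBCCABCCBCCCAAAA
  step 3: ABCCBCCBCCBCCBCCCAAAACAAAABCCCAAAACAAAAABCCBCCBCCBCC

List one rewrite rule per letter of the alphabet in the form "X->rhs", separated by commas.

  step 2 ⇒ step 3: CAAAAABCCBCCABCCBCCCAAAA ⇒ A·BCC·BCC·BCC·BCC·BCC·CAA·A·A·CAA·A·A·BCC·CAA·A·A·CAA·A·A·A·BCC·BCC·BCC·BCC
    A ↦ BCC
    B ↦ CAA
    C ↦ A

A->BCC, B->CAA, C->A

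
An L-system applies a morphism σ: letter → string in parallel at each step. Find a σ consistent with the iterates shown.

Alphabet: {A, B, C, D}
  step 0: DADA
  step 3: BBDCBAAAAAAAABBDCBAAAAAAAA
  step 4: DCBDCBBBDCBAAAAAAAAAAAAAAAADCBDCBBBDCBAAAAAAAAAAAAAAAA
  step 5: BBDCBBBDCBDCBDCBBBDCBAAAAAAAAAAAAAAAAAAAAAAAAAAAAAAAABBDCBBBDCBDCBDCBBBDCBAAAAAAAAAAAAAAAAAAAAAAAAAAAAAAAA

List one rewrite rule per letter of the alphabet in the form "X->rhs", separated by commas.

  step 4 ⇒ step 5: DCBDCBBBDCBAAAAAAAAAAAAAAAADCBDCBBBDCBAAAAAAAAAAAAAAAA ⇒ B·B·DCB·B·B·DCB·DCB·DCB·B·B·DCB·AA·AA·AA·AA·AA·AA·AA·AA·AA·AA·AA·AA·AA·AA·AA·AA·B·B·DCB·B·B·DCB·DCB·DCB·B·B·DCB·AA·AA·AA·AA·AA·AA·AA·AA·AA·AA·AA·AA·AA·AA·AA·AA
    A ↦ AA
    B ↦ DCB
    C ↦ B
    D ↦ B

A->AA, B->DCB, C->B, D->B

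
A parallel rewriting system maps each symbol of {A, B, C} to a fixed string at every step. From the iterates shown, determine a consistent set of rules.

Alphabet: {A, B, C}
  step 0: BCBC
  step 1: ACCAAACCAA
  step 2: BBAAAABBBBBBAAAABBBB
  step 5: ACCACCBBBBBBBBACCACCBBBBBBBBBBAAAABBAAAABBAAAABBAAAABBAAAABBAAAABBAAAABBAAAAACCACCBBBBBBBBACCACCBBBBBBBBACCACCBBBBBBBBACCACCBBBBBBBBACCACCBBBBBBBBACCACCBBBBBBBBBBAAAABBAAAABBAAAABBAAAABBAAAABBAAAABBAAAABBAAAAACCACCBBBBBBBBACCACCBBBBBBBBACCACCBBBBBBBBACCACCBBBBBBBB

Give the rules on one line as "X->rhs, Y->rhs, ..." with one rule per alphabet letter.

  step 1 ⇒ step 2: ACCAAACCAA ⇒ BB·AA·AA·BB·BB·BB·AA·AA·BB·BB
    A ↦ BB
    C ↦ AA
  step 0 ⇒ step 1: BCBC ⇒ ACC·AA·ACC·AA
    B ↦ ACC

A->BB, B->ACC, C->AA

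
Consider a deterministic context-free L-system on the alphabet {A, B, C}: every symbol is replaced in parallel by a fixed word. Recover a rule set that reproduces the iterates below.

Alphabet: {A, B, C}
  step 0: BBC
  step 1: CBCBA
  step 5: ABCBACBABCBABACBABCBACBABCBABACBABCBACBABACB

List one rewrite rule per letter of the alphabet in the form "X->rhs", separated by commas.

  step 0 ⇒ step 1: BBC ⇒ CB·CB·A
    B ↦ CB
    C ↦ A
    A ↦ AB  (constrained at step 1)

A->AB, B->CB, C->A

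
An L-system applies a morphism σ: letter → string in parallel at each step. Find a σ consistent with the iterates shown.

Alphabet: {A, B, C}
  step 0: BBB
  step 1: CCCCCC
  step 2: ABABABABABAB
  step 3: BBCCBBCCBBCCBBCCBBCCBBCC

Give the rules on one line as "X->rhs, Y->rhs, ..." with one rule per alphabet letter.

  step 2 ⇒ step 3: ABABABABABAB ⇒ BB·CC·BB·CC·BB·CC·BB·CC·BB·CC·BB·CC
    A ↦ BB
    B ↦ CC
  step 1 ⇒ step 2: CCCCCC ⇒ AB·AB·AB·AB·AB·AB
    C ↦ AB

A->BB, B->CC, C->AB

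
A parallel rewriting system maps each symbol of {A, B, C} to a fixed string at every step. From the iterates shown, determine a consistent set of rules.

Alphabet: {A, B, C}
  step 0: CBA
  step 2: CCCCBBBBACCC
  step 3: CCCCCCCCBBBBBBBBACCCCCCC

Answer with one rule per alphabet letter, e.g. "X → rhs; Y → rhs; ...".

A->AC, B->BB, C->CC

  step 2 ⇒ step 3: CCCCBBBBACCC ⇒ CC·CC·CC·CC·BB·BB·BB·BB·AC·CC·CC·CC
    A ↦ AC
    B ↦ BB
    C ↦ CC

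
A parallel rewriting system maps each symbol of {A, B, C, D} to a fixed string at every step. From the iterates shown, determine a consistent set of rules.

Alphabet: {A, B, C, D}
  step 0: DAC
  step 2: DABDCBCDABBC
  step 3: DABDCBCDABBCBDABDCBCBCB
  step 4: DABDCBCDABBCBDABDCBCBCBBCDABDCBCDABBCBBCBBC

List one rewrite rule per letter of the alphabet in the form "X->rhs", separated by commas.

A->BDC, B->BC, C->B, D->DA

  step 3 ⇒ step 4: DABDCBCDABBCBDABDCBCBCB ⇒ DA·BDC·BC·DA·B·BC·B·DA·BDC·BC·BC·B·BC·DA·BDC·BC·DA·B·BC·B·BC·B·BC
    A ↦ BDC
    B ↦ BC
    C ↦ B
    D ↦ DA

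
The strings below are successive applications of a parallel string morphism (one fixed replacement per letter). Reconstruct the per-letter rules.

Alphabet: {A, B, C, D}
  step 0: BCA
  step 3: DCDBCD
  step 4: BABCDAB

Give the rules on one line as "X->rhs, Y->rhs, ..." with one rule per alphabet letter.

  step 3 ⇒ step 4: DCDBCD ⇒ B·A·B·CD·A·B
    B ↦ CD
    C ↦ A
    D ↦ B
    A ↦ D  (constrained at step 0)

A->D, B->CD, C->A, D->B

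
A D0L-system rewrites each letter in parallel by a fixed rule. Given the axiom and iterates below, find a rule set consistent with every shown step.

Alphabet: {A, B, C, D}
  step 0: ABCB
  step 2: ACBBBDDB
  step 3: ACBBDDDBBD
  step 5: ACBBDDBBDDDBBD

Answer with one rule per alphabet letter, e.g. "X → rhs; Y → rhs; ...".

A->AC, B->D, C->BB, D->B

  step 2 ⇒ step 3: ACBBBDDB ⇒ AC·BB·D·D·D·B·B·D
    A ↦ AC
    B ↦ D
    C ↦ BB
    D ↦ B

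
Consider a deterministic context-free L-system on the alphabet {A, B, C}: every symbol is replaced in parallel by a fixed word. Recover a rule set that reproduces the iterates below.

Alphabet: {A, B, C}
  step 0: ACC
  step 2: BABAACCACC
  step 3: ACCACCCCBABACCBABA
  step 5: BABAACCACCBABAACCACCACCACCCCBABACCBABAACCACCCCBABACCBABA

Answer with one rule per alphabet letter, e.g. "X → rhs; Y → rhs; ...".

A->CC, B->A, C->BA

  step 2 ⇒ step 3: BABAACCACC ⇒ A·CC·A·CC·CC·BA·BA·CC·BA·BA
    A ↦ CC
    B ↦ A
    C ↦ BA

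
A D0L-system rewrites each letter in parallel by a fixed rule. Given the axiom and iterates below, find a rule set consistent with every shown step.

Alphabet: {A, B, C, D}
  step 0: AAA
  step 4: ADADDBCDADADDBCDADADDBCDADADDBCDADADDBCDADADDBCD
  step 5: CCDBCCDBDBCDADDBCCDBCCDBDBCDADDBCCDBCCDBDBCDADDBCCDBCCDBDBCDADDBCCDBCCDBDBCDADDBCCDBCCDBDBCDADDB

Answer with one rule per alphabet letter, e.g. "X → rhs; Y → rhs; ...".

A->CC, B->CD, C->AD, D->DB

  step 4 ⇒ step 5: ADADDBCDADADDBCDADADDBCDADADDBCDADADDBCDADADDBCD ⇒ CC·DB·CC·DB·DB·CD·AD·DB·CC·DB·CC·DB·DB·CD·AD·DB·CC·DB·CC·DB·DB·CD·AD·DB·CC·DB·CC·DB·DB·CD·AD·DB·CC·DB·CC·DB·DB·CD·AD·DB·CC·DB·CC·DB·DB·CD·AD·DB
    A ↦ CC
    B ↦ CD
    C ↦ AD
    D ↦ DB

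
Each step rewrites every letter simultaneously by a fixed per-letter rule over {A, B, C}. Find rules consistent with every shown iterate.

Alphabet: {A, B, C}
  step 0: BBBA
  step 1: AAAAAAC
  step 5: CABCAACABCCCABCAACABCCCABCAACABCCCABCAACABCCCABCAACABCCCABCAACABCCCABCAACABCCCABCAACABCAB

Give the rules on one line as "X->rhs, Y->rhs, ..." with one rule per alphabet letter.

  step 0 ⇒ step 1: BBBA ⇒ AA·AA·AA·C
    A ↦ C
    B ↦ AA
    C ↦ CAB  (constrained at step 1)

A->C, B->AA, C->CAB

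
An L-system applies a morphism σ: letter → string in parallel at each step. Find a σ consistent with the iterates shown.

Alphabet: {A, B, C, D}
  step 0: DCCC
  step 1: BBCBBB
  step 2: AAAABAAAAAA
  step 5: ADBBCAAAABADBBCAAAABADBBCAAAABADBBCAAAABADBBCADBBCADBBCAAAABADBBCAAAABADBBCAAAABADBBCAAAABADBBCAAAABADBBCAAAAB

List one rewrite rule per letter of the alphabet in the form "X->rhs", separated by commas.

A->AD, B->AA, C->B, D->BBC

  step 1 ⇒ step 2: BBCBBB ⇒ AA·AA·B·AA·AA·AA
    B ↦ AA
    C ↦ B
    A ↦ AD  (constrained at step 2)
  step 0 ⇒ step 1: DCCC ⇒ BBC·B·B·B
    D ↦ BBC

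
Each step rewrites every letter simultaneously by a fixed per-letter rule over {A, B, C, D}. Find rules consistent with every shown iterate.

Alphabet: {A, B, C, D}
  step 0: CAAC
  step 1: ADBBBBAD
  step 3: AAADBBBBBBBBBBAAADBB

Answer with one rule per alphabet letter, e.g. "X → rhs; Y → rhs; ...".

A->BB, B->A, C->AD, D->CA

  step 0 ⇒ step 1: CAAC ⇒ AD·BB·BB·AD
    A ↦ BB
    C ↦ AD
    B ↦ A  (constrained at step 1)
    D ↦ CA  (constrained at step 1)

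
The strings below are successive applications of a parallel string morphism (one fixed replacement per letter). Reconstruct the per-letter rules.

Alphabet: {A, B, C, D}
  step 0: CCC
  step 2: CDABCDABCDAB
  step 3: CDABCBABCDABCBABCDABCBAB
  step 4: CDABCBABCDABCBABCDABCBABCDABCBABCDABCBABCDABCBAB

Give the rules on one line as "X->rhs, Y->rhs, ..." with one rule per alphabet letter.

  step 3 ⇒ step 4: CDABCBABCDABCBABCDABCBAB ⇒ CD·AB·CB·AB·CD·AB·CB·AB·CD·AB·CB·AB·CD·AB·CB·AB·CD·AB·CB·AB·CD·AB·CB·AB
    A ↦ CB
    B ↦ AB
    C ↦ CD
    D ↦ AB

A->CB, B->AB, C->CD, D->AB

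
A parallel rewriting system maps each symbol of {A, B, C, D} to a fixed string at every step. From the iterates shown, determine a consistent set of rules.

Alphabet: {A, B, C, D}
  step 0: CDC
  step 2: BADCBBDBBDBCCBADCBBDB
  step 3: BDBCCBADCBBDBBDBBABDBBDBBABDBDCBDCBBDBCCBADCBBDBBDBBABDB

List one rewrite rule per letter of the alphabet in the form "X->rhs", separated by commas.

  step 2 ⇒ step 3: BADCBBDBBDBCCBADCBBDB ⇒ BDB·CC·BA·DCB·BDB·BDB·BA·BDB·BDB·BA·BDB·DCB·DCB·BDB·CC·BA·DCB·BDB·BDB·BA·BDB
    A ↦ CC
    B ↦ BDB
    C ↦ DCB
    D ↦ BA

A->CC, B->BDB, C->DCB, D->BA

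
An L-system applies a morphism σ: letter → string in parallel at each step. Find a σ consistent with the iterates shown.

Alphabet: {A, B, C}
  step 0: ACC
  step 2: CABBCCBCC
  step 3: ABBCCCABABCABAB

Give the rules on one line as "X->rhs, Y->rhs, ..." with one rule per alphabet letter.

A->BC, B->C, C->AB

  step 2 ⇒ step 3: CABBCCBCC ⇒ AB·BC·C·C·AB·AB·C·AB·AB
    A ↦ BC
    B ↦ C
    C ↦ AB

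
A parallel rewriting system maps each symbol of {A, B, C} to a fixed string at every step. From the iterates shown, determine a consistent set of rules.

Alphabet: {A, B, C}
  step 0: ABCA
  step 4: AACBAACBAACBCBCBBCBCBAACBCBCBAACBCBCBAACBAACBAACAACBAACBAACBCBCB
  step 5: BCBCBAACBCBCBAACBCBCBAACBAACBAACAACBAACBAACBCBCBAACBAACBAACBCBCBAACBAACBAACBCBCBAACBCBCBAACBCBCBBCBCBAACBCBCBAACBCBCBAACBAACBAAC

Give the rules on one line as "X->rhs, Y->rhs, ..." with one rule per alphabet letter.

A->BC, B->AAC, C->B

  step 4 ⇒ step 5: AACBAACBAACBCBCBBCBCBAACBCBCBAACBCBCBAACBAACBAACAACBAACBAACBCBCB ⇒ BC·BC·B·AAC·BC·BC·B·AAC·BC·BC·B·AAC·B·AAC·B·AAC·AAC·B·AAC·B·AAC·BC·BC·B·AAC·B·AAC·B·AAC·BC·BC·B·AAC·B·AAC·B·AAC·BC·BC·B·AAC·BC·BC·B·AAC·BC·BC·B·BC·BC·B·AAC·BC·BC·B·AAC·BC·BC·B·AAC·B·AAC·B·AAC
    A ↦ BC
    B ↦ AAC
    C ↦ B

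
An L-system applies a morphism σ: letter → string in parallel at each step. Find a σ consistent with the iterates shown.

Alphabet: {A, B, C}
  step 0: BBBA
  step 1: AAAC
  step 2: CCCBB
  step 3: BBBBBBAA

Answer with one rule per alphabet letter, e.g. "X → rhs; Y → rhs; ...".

A->C, B->A, C->BB

  step 2 ⇒ step 3: CCCBB ⇒ BB·BB·BB·A·A
    B ↦ A
    C ↦ BB
  step 0 ⇒ step 1: BBBA ⇒ A·A·A·C
    A ↦ C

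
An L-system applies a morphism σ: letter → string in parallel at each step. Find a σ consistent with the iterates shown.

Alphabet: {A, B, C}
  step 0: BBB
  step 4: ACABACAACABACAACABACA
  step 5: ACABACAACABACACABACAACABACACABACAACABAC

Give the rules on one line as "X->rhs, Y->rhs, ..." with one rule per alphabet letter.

A->AC, B->A, C->AB

  step 4 ⇒ step 5: ACABACAACABACAACABACA ⇒ AC·AB·AC·A·AC·AB·AC·AC·AB·AC·A·AC·AB·AC·AC·AB·AC·A·AC·AB·AC
    A ↦ AC
    B ↦ A
    C ↦ AB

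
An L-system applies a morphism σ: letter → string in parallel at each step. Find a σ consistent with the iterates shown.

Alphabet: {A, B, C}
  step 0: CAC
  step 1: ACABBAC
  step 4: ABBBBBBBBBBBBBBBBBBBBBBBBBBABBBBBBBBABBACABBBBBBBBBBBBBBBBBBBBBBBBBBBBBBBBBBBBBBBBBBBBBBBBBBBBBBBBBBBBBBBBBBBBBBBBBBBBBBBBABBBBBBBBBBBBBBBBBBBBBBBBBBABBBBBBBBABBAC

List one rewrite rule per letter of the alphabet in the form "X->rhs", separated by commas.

A->ABB, B->BBB, C->AC

  step 0 ⇒ step 1: CAC ⇒ AC·ABB·AC
    A ↦ ABB
    C ↦ AC
    B ↦ BBB  (constrained at step 1)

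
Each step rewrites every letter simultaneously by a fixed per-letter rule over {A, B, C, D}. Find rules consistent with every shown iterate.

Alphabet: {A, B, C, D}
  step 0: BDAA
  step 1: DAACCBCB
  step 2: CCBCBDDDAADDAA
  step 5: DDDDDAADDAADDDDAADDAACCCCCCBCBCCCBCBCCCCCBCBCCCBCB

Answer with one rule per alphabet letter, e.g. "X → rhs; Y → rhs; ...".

  step 1 ⇒ step 2: DAACCBCB ⇒ C·CB·CB·D·D·DAA·D·DAA
    A ↦ CB
    B ↦ DAA
    C ↦ D
    D ↦ C

A->CB, B->DAA, C->D, D->C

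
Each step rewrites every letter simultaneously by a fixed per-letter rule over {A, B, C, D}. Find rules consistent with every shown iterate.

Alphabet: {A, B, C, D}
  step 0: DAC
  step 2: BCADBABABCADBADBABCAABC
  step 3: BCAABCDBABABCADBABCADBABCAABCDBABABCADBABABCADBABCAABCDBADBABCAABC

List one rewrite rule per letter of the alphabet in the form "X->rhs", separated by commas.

  step 2 ⇒ step 3: BCADBABABCADBADBABCAABC ⇒ BCA·ABC·DBA·BA·BCA·DBA·BCA·DBA·BCA·ABC·DBA·BA·BCA·DBA·BA·BCA·DBA·BCA·ABC·DBA·DBA·BCA·ABC
    A ↦ DBA
    B ↦ BCA
    C ↦ ABC
    D ↦ BA

A->DBA, B->BCA, C->ABC, D->BA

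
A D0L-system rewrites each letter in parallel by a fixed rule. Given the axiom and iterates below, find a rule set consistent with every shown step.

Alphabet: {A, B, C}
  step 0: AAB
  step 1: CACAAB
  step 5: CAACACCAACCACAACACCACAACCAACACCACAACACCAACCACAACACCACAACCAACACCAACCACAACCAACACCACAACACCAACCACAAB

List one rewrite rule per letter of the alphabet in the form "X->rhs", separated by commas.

A->CA, B->AB, C->AC

  step 0 ⇒ step 1: AAB ⇒ CA·CA·AB
    A ↦ CA
    B ↦ AB
    C ↦ AC  (constrained at step 1)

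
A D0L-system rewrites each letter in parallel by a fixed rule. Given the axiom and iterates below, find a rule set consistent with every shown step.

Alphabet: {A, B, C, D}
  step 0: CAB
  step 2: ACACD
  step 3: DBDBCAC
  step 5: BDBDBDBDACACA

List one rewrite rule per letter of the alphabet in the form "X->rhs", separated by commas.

  step 2 ⇒ step 3: ACACD ⇒ D·B·D·B·CAC
    A ↦ D
    C ↦ B
    D ↦ CAC
    B ↦ A  (constrained at step 0)

A->D, B->A, C->B, D->CAC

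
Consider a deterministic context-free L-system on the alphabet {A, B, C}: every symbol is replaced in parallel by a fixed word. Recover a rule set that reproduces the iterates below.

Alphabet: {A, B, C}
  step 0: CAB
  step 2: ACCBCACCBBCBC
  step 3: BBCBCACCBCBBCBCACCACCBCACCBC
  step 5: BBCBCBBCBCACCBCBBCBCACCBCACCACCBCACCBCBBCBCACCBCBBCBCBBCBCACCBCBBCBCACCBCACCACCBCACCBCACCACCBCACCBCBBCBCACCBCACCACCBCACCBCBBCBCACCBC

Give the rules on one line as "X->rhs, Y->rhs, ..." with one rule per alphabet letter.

  step 2 ⇒ step 3: ACCBCACCBBCBC ⇒ B·BC·BC·ACC·BC·B·BC·BC·ACC·ACC·BC·ACC·BC
    A ↦ B
    B ↦ ACC
    C ↦ BC

A->B, B->ACC, C->BC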